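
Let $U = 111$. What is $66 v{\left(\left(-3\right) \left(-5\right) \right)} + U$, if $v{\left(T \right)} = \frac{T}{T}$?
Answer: $177$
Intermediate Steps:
$v{\left(T \right)} = 1$
$66 v{\left(\left(-3\right) \left(-5\right) \right)} + U = 66 \cdot 1 + 111 = 66 + 111 = 177$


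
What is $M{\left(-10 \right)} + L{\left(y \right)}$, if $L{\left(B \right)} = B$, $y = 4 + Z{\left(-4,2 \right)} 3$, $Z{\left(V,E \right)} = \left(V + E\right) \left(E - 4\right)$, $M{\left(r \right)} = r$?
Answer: $6$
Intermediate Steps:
$Z{\left(V,E \right)} = \left(-4 + E\right) \left(E + V\right)$ ($Z{\left(V,E \right)} = \left(E + V\right) \left(-4 + E\right) = \left(-4 + E\right) \left(E + V\right)$)
$y = 16$ ($y = 4 + \left(2^{2} - 8 - -16 + 2 \left(-4\right)\right) 3 = 4 + \left(4 - 8 + 16 - 8\right) 3 = 4 + 4 \cdot 3 = 4 + 12 = 16$)
$M{\left(-10 \right)} + L{\left(y \right)} = -10 + 16 = 6$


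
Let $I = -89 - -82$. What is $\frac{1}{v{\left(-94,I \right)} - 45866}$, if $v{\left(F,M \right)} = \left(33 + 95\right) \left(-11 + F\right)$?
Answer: $- \frac{1}{59306} \approx -1.6862 \cdot 10^{-5}$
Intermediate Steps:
$I = -7$ ($I = -89 + 82 = -7$)
$v{\left(F,M \right)} = -1408 + 128 F$ ($v{\left(F,M \right)} = 128 \left(-11 + F\right) = -1408 + 128 F$)
$\frac{1}{v{\left(-94,I \right)} - 45866} = \frac{1}{\left(-1408 + 128 \left(-94\right)\right) - 45866} = \frac{1}{\left(-1408 - 12032\right) - 45866} = \frac{1}{-13440 - 45866} = \frac{1}{-59306} = - \frac{1}{59306}$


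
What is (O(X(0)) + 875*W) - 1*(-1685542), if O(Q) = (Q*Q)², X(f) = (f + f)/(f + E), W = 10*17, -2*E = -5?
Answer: 1834292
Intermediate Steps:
E = 5/2 (E = -½*(-5) = 5/2 ≈ 2.5000)
W = 170
X(f) = 2*f/(5/2 + f) (X(f) = (f + f)/(f + 5/2) = (2*f)/(5/2 + f) = 2*f/(5/2 + f))
O(Q) = Q⁴ (O(Q) = (Q²)² = Q⁴)
(O(X(0)) + 875*W) - 1*(-1685542) = ((4*0/(5 + 2*0))⁴ + 875*170) - 1*(-1685542) = ((4*0/(5 + 0))⁴ + 148750) + 1685542 = ((4*0/5)⁴ + 148750) + 1685542 = ((4*0*(⅕))⁴ + 148750) + 1685542 = (0⁴ + 148750) + 1685542 = (0 + 148750) + 1685542 = 148750 + 1685542 = 1834292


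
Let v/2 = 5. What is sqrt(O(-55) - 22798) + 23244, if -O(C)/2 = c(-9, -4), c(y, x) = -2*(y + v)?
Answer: 23244 + I*sqrt(22794) ≈ 23244.0 + 150.98*I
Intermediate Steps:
v = 10 (v = 2*5 = 10)
c(y, x) = -20 - 2*y (c(y, x) = -2*(y + 10) = -2*(10 + y) = -20 - 2*y)
O(C) = 4 (O(C) = -2*(-20 - 2*(-9)) = -2*(-20 + 18) = -2*(-2) = 4)
sqrt(O(-55) - 22798) + 23244 = sqrt(4 - 22798) + 23244 = sqrt(-22794) + 23244 = I*sqrt(22794) + 23244 = 23244 + I*sqrt(22794)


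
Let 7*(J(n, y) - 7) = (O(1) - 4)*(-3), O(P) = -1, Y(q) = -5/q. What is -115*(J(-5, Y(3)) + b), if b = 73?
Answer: -66125/7 ≈ -9446.4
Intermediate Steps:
J(n, y) = 64/7 (J(n, y) = 7 + ((-1 - 4)*(-3))/7 = 7 + (-5*(-3))/7 = 7 + (1/7)*15 = 7 + 15/7 = 64/7)
-115*(J(-5, Y(3)) + b) = -115*(64/7 + 73) = -115*575/7 = -66125/7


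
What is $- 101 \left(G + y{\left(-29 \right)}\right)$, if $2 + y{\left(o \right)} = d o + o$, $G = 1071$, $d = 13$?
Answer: $-66963$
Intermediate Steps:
$y{\left(o \right)} = -2 + 14 o$ ($y{\left(o \right)} = -2 + \left(13 o + o\right) = -2 + 14 o$)
$- 101 \left(G + y{\left(-29 \right)}\right) = - 101 \left(1071 + \left(-2 + 14 \left(-29\right)\right)\right) = - 101 \left(1071 - 408\right) = \left(-101\right) 663 = -66963$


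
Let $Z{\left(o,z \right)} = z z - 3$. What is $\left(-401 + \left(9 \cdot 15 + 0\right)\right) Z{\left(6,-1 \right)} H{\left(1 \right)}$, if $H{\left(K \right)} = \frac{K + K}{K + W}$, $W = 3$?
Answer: $266$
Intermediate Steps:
$H{\left(K \right)} = \frac{2 K}{3 + K}$ ($H{\left(K \right)} = \frac{K + K}{K + 3} = \frac{2 K}{3 + K}$)
$Z{\left(o,z \right)} = -3 + z^{2}$ ($Z{\left(o,z \right)} = z^{2} - 3 = -3 + z^{2}$)
$\left(-401 + \left(9 \cdot 15 + 0\right)\right) Z{\left(6,-1 \right)} H{\left(1 \right)} = \left(-401 + \left(9 \cdot 15 + 0\right)\right) \left(-3 + \left(-1\right)^{2}\right) 2 \cdot 1 \frac{1}{3 + 1} = \left(-401 + \left(135 + 0\right)\right) \left(-3 + 1\right) 2 \cdot 1 \cdot \frac{1}{4} = \left(-401 + 135\right) \left(- 2 \cdot 2 \cdot 1 \cdot \frac{1}{4}\right) = - 266 \left(\left(-2\right) \frac{1}{2}\right) = \left(-266\right) \left(-1\right) = 266$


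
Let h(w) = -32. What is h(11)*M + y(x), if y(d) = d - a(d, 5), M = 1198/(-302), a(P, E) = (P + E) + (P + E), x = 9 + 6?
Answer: 15393/151 ≈ 101.94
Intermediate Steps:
x = 15
a(P, E) = 2*E + 2*P (a(P, E) = (E + P) + (E + P) = 2*E + 2*P)
M = -599/151 (M = 1198*(-1/302) = -599/151 ≈ -3.9669)
y(d) = -10 - d (y(d) = d - (2*5 + 2*d) = d - (10 + 2*d) = d + (-10 - 2*d) = -10 - d)
h(11)*M + y(x) = -32*(-599/151) + (-10 - 1*15) = 19168/151 + (-10 - 15) = 19168/151 - 25 = 15393/151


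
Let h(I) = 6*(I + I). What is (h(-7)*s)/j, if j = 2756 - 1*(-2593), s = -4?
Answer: 112/1783 ≈ 0.062815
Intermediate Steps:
j = 5349 (j = 2756 + 2593 = 5349)
h(I) = 12*I (h(I) = 6*(2*I) = 12*I)
(h(-7)*s)/j = ((12*(-7))*(-4))/5349 = -84*(-4)*(1/5349) = 336*(1/5349) = 112/1783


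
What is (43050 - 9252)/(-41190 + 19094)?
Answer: -16899/11048 ≈ -1.5296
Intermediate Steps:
(43050 - 9252)/(-41190 + 19094) = 33798/(-22096) = 33798*(-1/22096) = -16899/11048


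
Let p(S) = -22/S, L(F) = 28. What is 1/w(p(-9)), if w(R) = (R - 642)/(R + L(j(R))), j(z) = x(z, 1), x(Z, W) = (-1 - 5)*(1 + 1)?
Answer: -137/2878 ≈ -0.047602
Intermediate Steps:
x(Z, W) = -12 (x(Z, W) = -6*2 = -12)
j(z) = -12
w(R) = (-642 + R)/(28 + R) (w(R) = (R - 642)/(R + 28) = (-642 + R)/(28 + R))
1/w(p(-9)) = 1/((-642 - 22/(-9))/(28 - 22/(-9))) = 1/((-642 - 22*(-⅑))/(28 - 22*(-⅑))) = 1/((-642 + 22/9)/(28 + 22/9)) = 1/(-5756/9/(274/9)) = 1/((9/274)*(-5756/9)) = 1/(-2878/137) = -137/2878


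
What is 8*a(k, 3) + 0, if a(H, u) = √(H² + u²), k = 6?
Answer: 24*√5 ≈ 53.666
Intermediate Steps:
8*a(k, 3) + 0 = 8*√(6² + 3²) + 0 = 8*√(36 + 9) + 0 = 8*√45 + 0 = 8*(3*√5) + 0 = 24*√5 + 0 = 24*√5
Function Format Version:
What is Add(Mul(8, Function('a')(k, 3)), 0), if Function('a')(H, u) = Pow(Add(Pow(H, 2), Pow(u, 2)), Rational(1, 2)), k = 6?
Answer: Mul(24, Pow(5, Rational(1, 2))) ≈ 53.666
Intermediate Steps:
Add(Mul(8, Function('a')(k, 3)), 0) = Add(Mul(8, Pow(Add(Pow(6, 2), Pow(3, 2)), Rational(1, 2))), 0) = Add(Mul(8, Pow(Add(36, 9), Rational(1, 2))), 0) = Add(Mul(8, Pow(45, Rational(1, 2))), 0) = Add(Mul(8, Mul(3, Pow(5, Rational(1, 2)))), 0) = Add(Mul(24, Pow(5, Rational(1, 2))), 0) = Mul(24, Pow(5, Rational(1, 2)))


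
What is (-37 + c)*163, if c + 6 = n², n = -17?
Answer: 40098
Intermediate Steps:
c = 283 (c = -6 + (-17)² = -6 + 289 = 283)
(-37 + c)*163 = (-37 + 283)*163 = 246*163 = 40098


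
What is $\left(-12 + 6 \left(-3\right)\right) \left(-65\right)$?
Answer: $1950$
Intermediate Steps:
$\left(-12 + 6 \left(-3\right)\right) \left(-65\right) = \left(-12 - 18\right) \left(-65\right) = \left(-30\right) \left(-65\right) = 1950$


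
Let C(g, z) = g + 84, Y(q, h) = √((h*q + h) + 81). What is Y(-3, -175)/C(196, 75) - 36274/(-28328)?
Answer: 18137/14164 + √431/280 ≈ 1.3546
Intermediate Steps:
Y(q, h) = √(81 + h + h*q) (Y(q, h) = √((h + h*q) + 81) = √(81 + h + h*q))
C(g, z) = 84 + g
Y(-3, -175)/C(196, 75) - 36274/(-28328) = √(81 - 175 - 175*(-3))/(84 + 196) - 36274/(-28328) = √(81 - 175 + 525)/280 - 36274*(-1/28328) = √431*(1/280) + 18137/14164 = √431/280 + 18137/14164 = 18137/14164 + √431/280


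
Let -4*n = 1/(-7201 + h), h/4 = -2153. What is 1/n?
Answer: 63252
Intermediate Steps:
h = -8612 (h = 4*(-2153) = -8612)
n = 1/63252 (n = -1/(4*(-7201 - 8612)) = -¼/(-15813) = -¼*(-1/15813) = 1/63252 ≈ 1.5810e-5)
1/n = 1/(1/63252) = 63252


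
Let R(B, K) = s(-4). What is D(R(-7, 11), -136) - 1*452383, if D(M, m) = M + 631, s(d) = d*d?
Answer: -451736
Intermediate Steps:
s(d) = d²
R(B, K) = 16 (R(B, K) = (-4)² = 16)
D(M, m) = 631 + M
D(R(-7, 11), -136) - 1*452383 = (631 + 16) - 1*452383 = 647 - 452383 = -451736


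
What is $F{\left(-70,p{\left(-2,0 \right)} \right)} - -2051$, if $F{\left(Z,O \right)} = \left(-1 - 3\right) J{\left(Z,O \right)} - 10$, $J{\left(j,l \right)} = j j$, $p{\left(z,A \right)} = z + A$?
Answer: $-17559$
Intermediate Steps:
$p{\left(z,A \right)} = A + z$
$J{\left(j,l \right)} = j^{2}$
$F{\left(Z,O \right)} = -10 - 4 Z^{2}$ ($F{\left(Z,O \right)} = \left(-1 - 3\right) Z^{2} - 10 = - 4 Z^{2} - 10 = -10 - 4 Z^{2}$)
$F{\left(-70,p{\left(-2,0 \right)} \right)} - -2051 = \left(-10 - 4 \left(-70\right)^{2}\right) - -2051 = \left(-10 - 19600\right) + 2051 = -19610 + 2051 = -17559$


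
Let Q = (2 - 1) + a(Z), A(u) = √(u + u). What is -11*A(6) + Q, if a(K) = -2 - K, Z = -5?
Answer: 4 - 22*√3 ≈ -34.105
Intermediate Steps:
A(u) = √2*√u (A(u) = √(2*u) = √2*√u)
Q = 4 (Q = (2 - 1) + (-2 - 1*(-5)) = 1 + (-2 + 5) = 1 + 3 = 4)
-11*A(6) + Q = -11*√2*√6 + 4 = -22*√3 + 4 = 4 - 22*√3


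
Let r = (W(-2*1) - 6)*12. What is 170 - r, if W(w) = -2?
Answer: 266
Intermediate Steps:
r = -96 (r = (-2 - 6)*12 = -8*12 = -96)
170 - r = 170 - 1*(-96) = 170 + 96 = 266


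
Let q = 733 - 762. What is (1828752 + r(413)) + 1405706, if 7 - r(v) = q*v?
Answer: 3246442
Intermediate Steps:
q = -29
r(v) = 7 + 29*v (r(v) = 7 - (-29)*v = 7 + 29*v)
(1828752 + r(413)) + 1405706 = (1828752 + (7 + 29*413)) + 1405706 = (1828752 + (7 + 11977)) + 1405706 = (1828752 + 11984) + 1405706 = 1840736 + 1405706 = 3246442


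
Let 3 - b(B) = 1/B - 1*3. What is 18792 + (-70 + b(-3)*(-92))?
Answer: 54418/3 ≈ 18139.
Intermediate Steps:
b(B) = 6 - 1/B (b(B) = 3 - (1/B - 1*3) = 3 - (1/B - 3) = 3 - (-3 + 1/B) = 3 + (3 - 1/B) = 6 - 1/B)
18792 + (-70 + b(-3)*(-92)) = 18792 + (-70 + (6 - 1/(-3))*(-92)) = 18792 + (-70 + (6 - 1*(-1/3))*(-92)) = 18792 + (-70 + (6 + 1/3)*(-92)) = 18792 + (-70 + (19/3)*(-92)) = 18792 + (-70 - 1748/3) = 18792 - 1958/3 = 54418/3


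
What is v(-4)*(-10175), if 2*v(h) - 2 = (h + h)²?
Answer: -335775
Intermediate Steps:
v(h) = 1 + 2*h² (v(h) = 1 + (h + h)²/2 = 1 + (2*h)²/2 = 1 + (4*h²)/2 = 1 + 2*h²)
v(-4)*(-10175) = (1 + 2*(-4)²)*(-10175) = (1 + 2*16)*(-10175) = (1 + 32)*(-10175) = 33*(-10175) = -335775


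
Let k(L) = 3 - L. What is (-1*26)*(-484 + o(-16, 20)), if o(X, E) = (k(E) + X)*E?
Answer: 29744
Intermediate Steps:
o(X, E) = E*(3 + X - E) (o(X, E) = ((3 - E) + X)*E = (3 + X - E)*E = E*(3 + X - E))
(-1*26)*(-484 + o(-16, 20)) = (-1*26)*(-484 + 20*(3 - 16 - 1*20)) = -26*(-484 + 20*(3 - 16 - 20)) = -26*(-484 + 20*(-33)) = -26*(-484 - 660) = -26*(-1144) = 29744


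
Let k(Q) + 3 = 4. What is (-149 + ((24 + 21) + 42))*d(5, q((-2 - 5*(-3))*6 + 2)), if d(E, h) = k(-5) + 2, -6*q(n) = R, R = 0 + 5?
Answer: -186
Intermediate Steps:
k(Q) = 1 (k(Q) = -3 + 4 = 1)
R = 5
q(n) = -5/6 (q(n) = -1/6*5 = -5/6)
d(E, h) = 3 (d(E, h) = 1 + 2 = 3)
(-149 + ((24 + 21) + 42))*d(5, q((-2 - 5*(-3))*6 + 2)) = (-149 + ((24 + 21) + 42))*3 = (-149 + (45 + 42))*3 = (-149 + 87)*3 = -62*3 = -186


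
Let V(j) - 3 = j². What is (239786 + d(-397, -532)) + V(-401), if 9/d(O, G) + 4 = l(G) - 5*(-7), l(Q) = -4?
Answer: 1201771/3 ≈ 4.0059e+5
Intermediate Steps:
d(O, G) = ⅓ (d(O, G) = 9/(-4 + (-4 - 5*(-7))) = 9/(-4 + (-4 + 35)) = 9/(-4 + 31) = 9/27 = 9*(1/27) = ⅓)
V(j) = 3 + j²
(239786 + d(-397, -532)) + V(-401) = (239786 + ⅓) + (3 + (-401)²) = 719359/3 + (3 + 160801) = 719359/3 + 160804 = 1201771/3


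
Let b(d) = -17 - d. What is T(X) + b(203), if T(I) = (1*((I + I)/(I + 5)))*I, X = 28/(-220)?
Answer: -1621351/7370 ≈ -219.99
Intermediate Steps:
X = -7/55 (X = 28*(-1/220) = -7/55 ≈ -0.12727)
T(I) = 2*I²/(5 + I) (T(I) = (1*((2*I)/(5 + I)))*I = (1*(2*I/(5 + I)))*I = (2*I/(5 + I))*I = 2*I²/(5 + I))
T(X) + b(203) = 2*(-7/55)²/(5 - 7/55) + (-17 - 1*203) = 2*(49/3025)/(268/55) + (-17 - 203) = 2*(49/3025)*(55/268) - 220 = 49/7370 - 220 = -1621351/7370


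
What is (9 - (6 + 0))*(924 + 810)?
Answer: 5202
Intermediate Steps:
(9 - (6 + 0))*(924 + 810) = (9 - 1*6)*1734 = (9 - 6)*1734 = 3*1734 = 5202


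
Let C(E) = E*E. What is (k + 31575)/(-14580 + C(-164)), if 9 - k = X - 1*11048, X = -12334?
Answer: 27483/6158 ≈ 4.4630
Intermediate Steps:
C(E) = E**2
k = 23391 (k = 9 - (-12334 - 1*11048) = 9 - (-12334 - 11048) = 9 - 1*(-23382) = 9 + 23382 = 23391)
(k + 31575)/(-14580 + C(-164)) = (23391 + 31575)/(-14580 + (-164)**2) = 54966/(-14580 + 26896) = 54966/12316 = 54966*(1/12316) = 27483/6158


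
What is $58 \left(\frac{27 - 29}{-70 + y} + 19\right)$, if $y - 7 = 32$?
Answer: $\frac{34278}{31} \approx 1105.7$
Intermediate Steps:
$y = 39$ ($y = 7 + 32 = 39$)
$58 \left(\frac{27 - 29}{-70 + y} + 19\right) = 58 \left(\frac{27 - 29}{-70 + 39} + 19\right) = 58 \left(- \frac{2}{-31} + 19\right) = 58 \left(\left(-2\right) \left(- \frac{1}{31}\right) + 19\right) = 58 \left(\frac{2}{31} + 19\right) = 58 \cdot \frac{591}{31} = \frac{34278}{31}$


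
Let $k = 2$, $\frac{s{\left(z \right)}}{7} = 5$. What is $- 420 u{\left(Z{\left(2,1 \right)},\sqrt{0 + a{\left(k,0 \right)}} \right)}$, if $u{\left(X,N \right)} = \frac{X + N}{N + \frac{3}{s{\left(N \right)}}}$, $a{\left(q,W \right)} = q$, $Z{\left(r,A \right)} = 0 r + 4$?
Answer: $- \frac{852600}{2441} - \frac{2013900 \sqrt{2}}{2441} \approx -1516.1$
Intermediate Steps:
$s{\left(z \right)} = 35$ ($s{\left(z \right)} = 7 \cdot 5 = 35$)
$Z{\left(r,A \right)} = 4$ ($Z{\left(r,A \right)} = 0 + 4 = 4$)
$u{\left(X,N \right)} = \frac{N + X}{\frac{3}{35} + N}$ ($u{\left(X,N \right)} = \frac{X + N}{N + \frac{3}{35}} = \frac{N + X}{N + 3 \cdot \frac{1}{35}} = \frac{N + X}{N + \frac{3}{35}} = \frac{N + X}{\frac{3}{35} + N}$)
$- 420 u{\left(Z{\left(2,1 \right)},\sqrt{0 + a{\left(k,0 \right)}} \right)} = - 420 \frac{35 \left(\sqrt{0 + 2} + 4\right)}{3 + 35 \sqrt{0 + 2}} = - 420 \frac{35 \left(\sqrt{2} + 4\right)}{3 + 35 \sqrt{2}} = - 420 \frac{35 \left(4 + \sqrt{2}\right)}{3 + 35 \sqrt{2}} = - \frac{14700 \left(4 + \sqrt{2}\right)}{3 + 35 \sqrt{2}}$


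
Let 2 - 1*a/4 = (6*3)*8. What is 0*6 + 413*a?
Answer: -234584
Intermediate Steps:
a = -568 (a = 8 - 4*6*3*8 = 8 - 72*8 = 8 - 4*144 = 8 - 576 = -568)
0*6 + 413*a = 0*6 + 413*(-568) = 0 - 234584 = -234584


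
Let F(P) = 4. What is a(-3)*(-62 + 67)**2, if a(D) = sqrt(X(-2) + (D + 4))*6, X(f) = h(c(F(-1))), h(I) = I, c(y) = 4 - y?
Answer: 150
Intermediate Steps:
X(f) = 0 (X(f) = 4 - 1*4 = 4 - 4 = 0)
a(D) = 6*sqrt(4 + D) (a(D) = sqrt(0 + (D + 4))*6 = sqrt(0 + (4 + D))*6 = sqrt(4 + D)*6 = 6*sqrt(4 + D))
a(-3)*(-62 + 67)**2 = (6*sqrt(4 - 3))*(-62 + 67)**2 = (6*sqrt(1))*5**2 = (6*1)*25 = 6*25 = 150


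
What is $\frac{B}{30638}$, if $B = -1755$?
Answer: $- \frac{1755}{30638} \approx -0.057282$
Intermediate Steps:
$\frac{B}{30638} = - \frac{1755}{30638}$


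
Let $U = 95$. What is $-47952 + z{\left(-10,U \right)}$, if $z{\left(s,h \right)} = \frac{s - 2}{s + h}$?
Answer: $- \frac{4075932}{85} \approx -47952.0$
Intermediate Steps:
$z{\left(s,h \right)} = \frac{-2 + s}{h + s}$
$-47952 + z{\left(-10,U \right)} = -47952 + \frac{-2 - 10}{95 - 10} = -47952 + \frac{1}{85} \left(-12\right) = -47952 - \frac{12}{85} = - \frac{4075932}{85}$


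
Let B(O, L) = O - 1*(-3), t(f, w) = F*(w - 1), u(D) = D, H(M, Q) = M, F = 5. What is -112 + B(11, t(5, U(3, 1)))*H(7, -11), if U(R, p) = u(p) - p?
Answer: -14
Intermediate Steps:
U(R, p) = 0 (U(R, p) = p - p = 0)
t(f, w) = -5 + 5*w (t(f, w) = 5*(w - 1) = 5*(-1 + w) = -5 + 5*w)
B(O, L) = 3 + O (B(O, L) = O + 3 = 3 + O)
-112 + B(11, t(5, U(3, 1)))*H(7, -11) = -112 + (3 + 11)*7 = -112 + 14*7 = -112 + 98 = -14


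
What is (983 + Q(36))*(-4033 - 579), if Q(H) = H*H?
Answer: -10510748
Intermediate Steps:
Q(H) = H²
(983 + Q(36))*(-4033 - 579) = (983 + 36²)*(-4033 - 579) = (983 + 1296)*(-4612) = 2279*(-4612) = -10510748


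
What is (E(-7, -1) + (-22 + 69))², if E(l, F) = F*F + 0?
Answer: 2304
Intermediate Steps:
E(l, F) = F² (E(l, F) = F² + 0 = F²)
(E(-7, -1) + (-22 + 69))² = ((-1)² + (-22 + 69))² = (1 + 47)² = 48² = 2304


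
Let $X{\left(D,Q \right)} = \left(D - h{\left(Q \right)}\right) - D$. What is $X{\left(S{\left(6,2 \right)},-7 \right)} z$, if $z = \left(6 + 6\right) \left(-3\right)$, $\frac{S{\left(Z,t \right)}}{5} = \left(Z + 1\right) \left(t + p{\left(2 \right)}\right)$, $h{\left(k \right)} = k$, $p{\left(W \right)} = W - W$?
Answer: $-252$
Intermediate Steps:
$p{\left(W \right)} = 0$
$S{\left(Z,t \right)} = 5 t \left(1 + Z\right)$ ($S{\left(Z,t \right)} = 5 \left(Z + 1\right) \left(t + 0\right) = 5 \left(1 + Z\right) t = 5 t \left(1 + Z\right)$)
$X{\left(D,Q \right)} = - Q$ ($X{\left(D,Q \right)} = \left(D - Q\right) - D = - Q$)
$z = -36$ ($z = 12 \left(-3\right) = -36$)
$X{\left(S{\left(6,2 \right)},-7 \right)} z = \left(-1\right) \left(-7\right) \left(-36\right) = 7 \left(-36\right) = -252$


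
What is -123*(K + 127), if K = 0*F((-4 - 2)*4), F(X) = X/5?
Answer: -15621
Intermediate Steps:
F(X) = X/5 (F(X) = X*(⅕) = X/5)
K = 0 (K = 0*(((-4 - 2)*4)/5) = 0*((-6*4)/5) = 0*((⅕)*(-24)) = 0*(-24/5) = 0)
-123*(K + 127) = -123*(0 + 127) = -123*127 = -15621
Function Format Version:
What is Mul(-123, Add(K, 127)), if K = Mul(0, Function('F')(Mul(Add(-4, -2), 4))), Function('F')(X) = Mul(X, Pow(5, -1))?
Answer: -15621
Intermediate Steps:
Function('F')(X) = Mul(Rational(1, 5), X) (Function('F')(X) = Mul(X, Rational(1, 5)) = Mul(Rational(1, 5), X))
K = 0 (K = Mul(0, Mul(Rational(1, 5), Mul(Add(-4, -2), 4))) = Mul(0, Mul(Rational(1, 5), Mul(-6, 4))) = Mul(0, Mul(Rational(1, 5), -24)) = Mul(0, Rational(-24, 5)) = 0)
Mul(-123, Add(K, 127)) = Mul(-123, Add(0, 127)) = Mul(-123, 127) = -15621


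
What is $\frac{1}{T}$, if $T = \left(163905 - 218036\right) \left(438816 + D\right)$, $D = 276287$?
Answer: $- \frac{1}{38709240493} \approx -2.5834 \cdot 10^{-11}$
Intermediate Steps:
$T = -38709240493$ ($T = \left(163905 - 218036\right) \left(438816 + 276287\right) = \left(-54131\right) 715103 = -38709240493$)
$\frac{1}{T} = \frac{1}{-38709240493} = - \frac{1}{38709240493}$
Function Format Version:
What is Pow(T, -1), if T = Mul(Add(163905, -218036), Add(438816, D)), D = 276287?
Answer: Rational(-1, 38709240493) ≈ -2.5834e-11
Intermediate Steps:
T = -38709240493 (T = Mul(Add(163905, -218036), Add(438816, 276287)) = Mul(-54131, 715103) = -38709240493)
Pow(T, -1) = Pow(-38709240493, -1) = Rational(-1, 38709240493)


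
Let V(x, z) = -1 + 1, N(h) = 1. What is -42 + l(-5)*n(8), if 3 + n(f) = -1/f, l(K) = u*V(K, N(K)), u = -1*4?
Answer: -42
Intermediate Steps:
V(x, z) = 0
u = -4
l(K) = 0 (l(K) = -4*0 = 0)
n(f) = -3 - 1/f
-42 + l(-5)*n(8) = -42 + 0*(-3 - 1/8) = -42 + 0*(-3 - 1*⅛) = -42 + 0*(-3 - ⅛) = -42 + 0*(-25/8) = -42 + 0 = -42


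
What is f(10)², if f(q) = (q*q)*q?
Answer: 1000000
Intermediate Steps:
f(q) = q³ (f(q) = q²*q = q³)
f(10)² = (10³)² = 1000² = 1000000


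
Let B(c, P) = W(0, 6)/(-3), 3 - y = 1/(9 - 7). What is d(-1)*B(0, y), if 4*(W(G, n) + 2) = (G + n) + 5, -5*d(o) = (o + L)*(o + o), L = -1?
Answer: 1/5 ≈ 0.20000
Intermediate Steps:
d(o) = -2*o*(-1 + o)/5 (d(o) = -(o - 1)*(o + o)/5 = -(-1 + o)*2*o/5 = -2*o*(-1 + o)/5)
W(G, n) = -3/4 + G/4 + n/4 (W(G, n) = -2 + ((G + n) + 5)/4 = -2 + (5 + G + n)/4 = -2 + (5/4 + G/4 + n/4) = -3/4 + G/4 + n/4)
y = 5/2 (y = 3 - 1/(9 - 7) = 3 - 1/2 = 5/2 ≈ 2.5000)
B(c, P) = -1/4 (B(c, P) = (-3/4 + (1/4)*0 + (1/4)*6)/(-3) = (-3/4 + 0 + 3/2)*(-1/3) = (3/4)*(-1/3) = -1/4)
d(-1)*B(0, y) = ((2/5)*(-1)*(1 - 1*(-1)))*(-1/4) = ((2/5)*(-1)*(1 + 1))*(-1/4) = ((2/5)*(-1)*2)*(-1/4) = -4/5*(-1/4) = 1/5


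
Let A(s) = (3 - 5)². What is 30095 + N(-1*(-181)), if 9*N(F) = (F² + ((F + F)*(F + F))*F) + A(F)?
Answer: 2669176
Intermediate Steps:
A(s) = 4 (A(s) = (-2)² = 4)
N(F) = 4/9 + F²/9 + 4*F³/9 (N(F) = ((F² + ((F + F)*(F + F))*F) + 4)/9 = ((F² + ((2*F)*(2*F))*F) + 4)/9 = ((F² + (4*F²)*F) + 4)/9 = ((F² + 4*F³) + 4)/9 = (4 + F² + 4*F³)/9 = 4/9 + F²/9 + 4*F³/9)
30095 + N(-1*(-181)) = 30095 + (4/9 + (-1*(-181))²/9 + 4*(-1*(-181))³/9) = 30095 + (4/9 + (⅑)*181² + (4/9)*181³) = 30095 + (4/9 + (⅑)*32761 + (4/9)*5929741) = 30095 + (4/9 + 32761/9 + 23718964/9) = 30095 + 2639081 = 2669176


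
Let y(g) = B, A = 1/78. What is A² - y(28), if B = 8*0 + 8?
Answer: -48671/6084 ≈ -7.9998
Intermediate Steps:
A = 1/78 ≈ 0.012821
B = 8 (B = 0 + 8 = 8)
y(g) = 8
A² - y(28) = (1/78)² - 1*8 = 1/6084 - 8 = -48671/6084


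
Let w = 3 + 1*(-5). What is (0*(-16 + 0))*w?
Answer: 0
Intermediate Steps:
w = -2 (w = 3 - 5 = -2)
(0*(-16 + 0))*w = (0*(-16 + 0))*(-2) = (0*(-16))*(-2) = 0*(-2) = 0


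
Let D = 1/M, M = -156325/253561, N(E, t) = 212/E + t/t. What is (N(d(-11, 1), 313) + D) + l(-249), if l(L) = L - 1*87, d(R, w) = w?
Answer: -526528/4225 ≈ -124.62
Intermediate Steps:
l(L) = -87 + L (l(L) = L - 87 = -87 + L)
N(E, t) = 1 + 212/E (N(E, t) = 212/E + 1 = 1 + 212/E)
M = -4225/6853 (M = -156325*1/253561 = -4225/6853 ≈ -0.61652)
D = -6853/4225 (D = 1/(-4225/6853) = -6853/4225 ≈ -1.6220)
(N(d(-11, 1), 313) + D) + l(-249) = ((212 + 1)/1 - 6853/4225) + (-87 - 249) = (1*213 - 6853/4225) - 336 = (213 - 6853/4225) - 336 = 893072/4225 - 336 = -526528/4225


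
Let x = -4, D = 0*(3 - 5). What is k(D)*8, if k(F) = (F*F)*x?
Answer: 0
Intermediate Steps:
D = 0 (D = 0*(-2) = 0)
k(F) = -4*F**2 (k(F) = (F*F)*(-4) = F**2*(-4) = -4*F**2)
k(D)*8 = -4*0**2*8 = -4*0*8 = 0*8 = 0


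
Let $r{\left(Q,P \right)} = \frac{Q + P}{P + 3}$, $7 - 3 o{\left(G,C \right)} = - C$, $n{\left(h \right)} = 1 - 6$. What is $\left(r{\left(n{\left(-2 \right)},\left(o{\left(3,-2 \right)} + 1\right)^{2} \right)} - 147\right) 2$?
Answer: $- \frac{26716}{91} \approx -293.58$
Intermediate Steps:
$n{\left(h \right)} = -5$ ($n{\left(h \right)} = 1 - 6 = -5$)
$o{\left(G,C \right)} = \frac{7}{3} + \frac{C}{3}$ ($o{\left(G,C \right)} = \frac{7}{3} - \frac{\left(-1\right) C}{3} = \frac{7}{3} + \frac{C}{3}$)
$r{\left(Q,P \right)} = \frac{P + Q}{3 + P}$
$\left(r{\left(n{\left(-2 \right)},\left(o{\left(3,-2 \right)} + 1\right)^{2} \right)} - 147\right) 2 = \left(\frac{\left(\left(\frac{7}{3} + \frac{1}{3} \left(-2\right)\right) + 1\right)^{2} - 5}{3 + \left(\left(\frac{7}{3} + \frac{1}{3} \left(-2\right)\right) + 1\right)^{2}} - 147\right) 2 = \left(\frac{\left(\left(\frac{7}{3} - \frac{2}{3}\right) + 1\right)^{2} - 5}{3 + \left(\left(\frac{7}{3} - \frac{2}{3}\right) + 1\right)^{2}} - 147\right) 2 = \left(\frac{\left(\frac{5}{3} + 1\right)^{2} - 5}{3 + \left(\frac{5}{3} + 1\right)^{2}} - 147\right) 2 = \left(\frac{\left(\frac{8}{3}\right)^{2} - 5}{3 + \left(\frac{8}{3}\right)^{2}} - 147\right) 2 = \left(\frac{\frac{64}{9} - 5}{3 + \frac{64}{9}} - 147\right) 2 = \left(\frac{1}{\frac{91}{9}} \cdot \frac{19}{9} - 147\right) 2 = \left(\frac{9}{91} \cdot \frac{19}{9} - 147\right) 2 = \left(\frac{19}{91} - 147\right) 2 = \left(- \frac{13358}{91}\right) 2 = - \frac{26716}{91}$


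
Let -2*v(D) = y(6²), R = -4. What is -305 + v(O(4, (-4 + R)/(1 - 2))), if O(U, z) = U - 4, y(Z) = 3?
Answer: -613/2 ≈ -306.50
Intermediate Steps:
O(U, z) = -4 + U
v(D) = -3/2 (v(D) = -½*3 = -3/2)
-305 + v(O(4, (-4 + R)/(1 - 2))) = -305 - 3/2 = -613/2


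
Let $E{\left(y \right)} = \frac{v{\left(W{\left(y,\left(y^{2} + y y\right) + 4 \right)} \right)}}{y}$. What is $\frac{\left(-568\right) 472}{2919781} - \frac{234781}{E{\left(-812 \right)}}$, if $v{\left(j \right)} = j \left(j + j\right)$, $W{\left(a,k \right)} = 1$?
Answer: $\frac{278316695534070}{2919781} \approx 9.5321 \cdot 10^{7}$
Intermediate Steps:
$v{\left(j \right)} = 2 j^{2}$ ($v{\left(j \right)} = j 2 j = 2 j^{2}$)
$E{\left(y \right)} = \frac{2}{y}$ ($E{\left(y \right)} = \frac{2 \cdot 1^{2}}{y} = \frac{2 \cdot 1}{y} = \frac{2}{y}$)
$\frac{\left(-568\right) 472}{2919781} - \frac{234781}{E{\left(-812 \right)}} = \frac{\left(-568\right) 472}{2919781} - \frac{234781}{2 \frac{1}{-812}} = \left(-268096\right) \frac{1}{2919781} - \frac{234781}{2 \left(- \frac{1}{812}\right)} = - \frac{268096}{2919781} - \frac{234781}{- \frac{1}{406}} = - \frac{268096}{2919781} - -95321086 = - \frac{268096}{2919781} + 95321086 = \frac{278316695534070}{2919781}$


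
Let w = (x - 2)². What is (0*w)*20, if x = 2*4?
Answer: 0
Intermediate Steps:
x = 8
w = 36 (w = (8 - 2)² = 6² = 36)
(0*w)*20 = (0*36)*20 = 0*20 = 0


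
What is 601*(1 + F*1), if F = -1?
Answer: 0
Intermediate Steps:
601*(1 + F*1) = 601*(1 - 1*1) = 601*(1 - 1) = 601*0 = 0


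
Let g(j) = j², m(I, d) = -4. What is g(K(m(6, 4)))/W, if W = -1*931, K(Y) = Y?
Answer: -16/931 ≈ -0.017186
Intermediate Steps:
W = -931
g(K(m(6, 4)))/W = (-4)²/(-931) = 16*(-1/931) = -16/931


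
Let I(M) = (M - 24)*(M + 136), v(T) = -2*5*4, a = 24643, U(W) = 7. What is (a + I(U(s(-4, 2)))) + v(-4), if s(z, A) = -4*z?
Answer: 22172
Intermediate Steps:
v(T) = -40 (v(T) = -10*4 = -40)
I(M) = (-24 + M)*(136 + M)
(a + I(U(s(-4, 2)))) + v(-4) = (24643 + (-3264 + 7**2 + 112*7)) - 40 = (24643 + (-3264 + 49 + 784)) - 40 = (24643 - 2431) - 40 = 22212 - 40 = 22172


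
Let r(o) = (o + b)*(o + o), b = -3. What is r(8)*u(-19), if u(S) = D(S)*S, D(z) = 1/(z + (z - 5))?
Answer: 1520/43 ≈ 35.349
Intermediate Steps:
D(z) = 1/(-5 + 2*z) (D(z) = 1/(z + (-5 + z)) = 1/(-5 + 2*z))
r(o) = 2*o*(-3 + o) (r(o) = (o - 3)*(o + o) = (-3 + o)*(2*o) = 2*o*(-3 + o))
u(S) = S/(-5 + 2*S)
r(8)*u(-19) = (2*8*(-3 + 8))*(-19/(-5 + 2*(-19))) = (2*8*5)*(-19/(-5 - 38)) = 80*(-19/(-43)) = 80*(-19*(-1/43)) = 80*(19/43) = 1520/43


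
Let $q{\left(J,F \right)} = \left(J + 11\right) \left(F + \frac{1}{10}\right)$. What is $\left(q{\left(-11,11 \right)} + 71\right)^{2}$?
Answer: $5041$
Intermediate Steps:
$q{\left(J,F \right)} = \left(11 + J\right) \left(\frac{1}{10} + F\right)$ ($q{\left(J,F \right)} = \left(11 + J\right) \left(F + \frac{1}{10}\right) = \left(11 + J\right) \left(\frac{1}{10} + F\right)$)
$\left(q{\left(-11,11 \right)} + 71\right)^{2} = \left(\left(\frac{11}{10} + 11 \cdot 11 + \frac{1}{10} \left(-11\right) + 11 \left(-11\right)\right) + 71\right)^{2} = \left(\left(\frac{11}{10} + 121 - \frac{11}{10} - 121\right) + 71\right)^{2} = \left(0 + 71\right)^{2} = 71^{2} = 5041$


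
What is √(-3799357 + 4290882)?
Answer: 5*√19661 ≈ 701.09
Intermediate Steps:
√(-3799357 + 4290882) = √491525 = 5*√19661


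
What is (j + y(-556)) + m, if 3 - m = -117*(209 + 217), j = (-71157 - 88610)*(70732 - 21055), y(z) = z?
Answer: -7936695970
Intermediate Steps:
j = -7936745259 (j = -159767*49677 = -7936745259)
m = 49845 (m = 3 - (-117)*(209 + 217) = 3 - (-117)*426 = 3 - 1*(-49842) = 3 + 49842 = 49845)
(j + y(-556)) + m = (-7936745259 - 556) + 49845 = -7936745815 + 49845 = -7936695970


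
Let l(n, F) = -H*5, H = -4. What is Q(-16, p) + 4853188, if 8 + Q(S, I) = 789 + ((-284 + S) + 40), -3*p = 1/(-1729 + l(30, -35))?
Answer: 4853709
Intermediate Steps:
l(n, F) = 20 (l(n, F) = -1*(-4)*5 = 4*5 = 20)
p = 1/5127 (p = -1/(3*(-1729 + 20)) = -⅓/(-1709) = -⅓*(-1/1709) = 1/5127 ≈ 0.00019505)
Q(S, I) = 537 + S (Q(S, I) = -8 + (789 + ((-284 + S) + 40)) = -8 + (789 + (-244 + S)) = -8 + (545 + S) = 537 + S)
Q(-16, p) + 4853188 = (537 - 16) + 4853188 = 521 + 4853188 = 4853709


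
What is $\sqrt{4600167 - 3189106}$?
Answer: $\sqrt{1411061} \approx 1187.9$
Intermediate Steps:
$\sqrt{4600167 - 3189106} = \sqrt{1411061}$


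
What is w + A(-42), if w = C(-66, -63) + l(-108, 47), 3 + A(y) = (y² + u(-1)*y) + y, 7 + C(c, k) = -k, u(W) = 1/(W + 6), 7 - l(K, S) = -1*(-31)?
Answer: 8713/5 ≈ 1742.6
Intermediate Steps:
l(K, S) = -24 (l(K, S) = 7 - (-1)*(-31) = 7 - 1*31 = 7 - 31 = -24)
u(W) = 1/(6 + W)
C(c, k) = -7 - k
A(y) = -3 + y² + 6*y/5 (A(y) = -3 + ((y² + y/(6 - 1)) + y) = -3 + ((y² + y/5) + y) = -3 + (y² + 6*y/5) = -3 + y² + 6*y/5)
w = 32 (w = (-7 - 1*(-63)) - 24 = (-7 + 63) - 24 = 56 - 24 = 32)
w + A(-42) = 32 + (-3 + (-42)² + (6/5)*(-42)) = 32 + (-3 + 1764 - 252/5) = 32 + 8553/5 = 8713/5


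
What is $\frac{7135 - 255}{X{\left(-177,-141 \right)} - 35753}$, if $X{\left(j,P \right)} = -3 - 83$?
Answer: $- \frac{6880}{35839} \approx -0.19197$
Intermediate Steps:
$X{\left(j,P \right)} = -86$ ($X{\left(j,P \right)} = -3 - 83 = -86$)
$\frac{7135 - 255}{X{\left(-177,-141 \right)} - 35753} = \frac{7135 - 255}{-86 - 35753} = \frac{6880}{-35839} = 6880 \left(- \frac{1}{35839}\right) = - \frac{6880}{35839}$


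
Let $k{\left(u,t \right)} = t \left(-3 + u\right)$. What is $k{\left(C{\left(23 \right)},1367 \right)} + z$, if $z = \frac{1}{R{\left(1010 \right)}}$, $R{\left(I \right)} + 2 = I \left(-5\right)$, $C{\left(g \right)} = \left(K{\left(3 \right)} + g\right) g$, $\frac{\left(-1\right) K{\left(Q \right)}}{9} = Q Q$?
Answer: $- \frac{9233434309}{5052} \approx -1.8277 \cdot 10^{6}$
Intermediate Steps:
$K{\left(Q \right)} = - 9 Q^{2}$ ($K{\left(Q \right)} = - 9 Q Q = - 9 Q^{2}$)
$C{\left(g \right)} = g \left(-81 + g\right)$ ($C{\left(g \right)} = \left(- 9 \cdot 3^{2} + g\right) g = \left(\left(-9\right) 9 + g\right) g = \left(-81 + g\right) g = g \left(-81 + g\right)$)
$R{\left(I \right)} = -2 - 5 I$ ($R{\left(I \right)} = -2 + I \left(-5\right) = -2 - 5 I$)
$z = - \frac{1}{5052}$ ($z = \frac{1}{-2 - 5050} = \frac{1}{-5052} = - \frac{1}{5052} \approx -0.00019794$)
$k{\left(C{\left(23 \right)},1367 \right)} + z = 1367 \left(-3 + 23 \left(-81 + 23\right)\right) - \frac{1}{5052} = 1367 \left(-3 + 23 \left(-58\right)\right) - \frac{1}{5052} = 1367 \left(-3 - 1334\right) - \frac{1}{5052} = 1367 \left(-1337\right) - \frac{1}{5052} = -1827679 - \frac{1}{5052} = - \frac{9233434309}{5052}$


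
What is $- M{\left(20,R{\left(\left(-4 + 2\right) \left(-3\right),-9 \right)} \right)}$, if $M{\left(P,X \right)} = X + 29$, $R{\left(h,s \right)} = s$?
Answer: $-20$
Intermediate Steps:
$M{\left(P,X \right)} = 29 + X$
$- M{\left(20,R{\left(\left(-4 + 2\right) \left(-3\right),-9 \right)} \right)} = - (29 - 9) = \left(-1\right) 20 = -20$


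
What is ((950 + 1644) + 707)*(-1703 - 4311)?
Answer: -19852214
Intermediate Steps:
((950 + 1644) + 707)*(-1703 - 4311) = (2594 + 707)*(-6014) = 3301*(-6014) = -19852214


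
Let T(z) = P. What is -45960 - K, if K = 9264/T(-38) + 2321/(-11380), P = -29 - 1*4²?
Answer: -1562039149/34140 ≈ -45754.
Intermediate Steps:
P = -45 (P = -29 - 1*16 = -29 - 16 = -45)
T(z) = -45
K = -7035251/34140 (K = 9264/(-45) + 2321/(-11380) = 9264*(-1/45) + 2321*(-1/11380) = -3088/15 - 2321/11380 = -7035251/34140 ≈ -206.07)
-45960 - K = -45960 - 1*(-7035251/34140) = -45960 + 7035251/34140 = -1562039149/34140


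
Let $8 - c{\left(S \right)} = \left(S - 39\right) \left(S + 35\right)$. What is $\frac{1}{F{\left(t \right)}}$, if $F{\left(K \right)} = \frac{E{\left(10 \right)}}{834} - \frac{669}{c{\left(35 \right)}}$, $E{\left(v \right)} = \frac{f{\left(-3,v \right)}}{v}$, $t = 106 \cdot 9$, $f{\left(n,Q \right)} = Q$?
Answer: $- \frac{4448}{10327} \approx -0.43072$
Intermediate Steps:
$c{\left(S \right)} = 8 - \left(-39 + S\right) \left(35 + S\right)$ ($c{\left(S \right)} = 8 - \left(S - 39\right) \left(S + 35\right) = 8 - \left(-39 + S\right) \left(35 + S\right)$)
$t = 954$
$E{\left(v \right)} = 1$ ($E{\left(v \right)} = \frac{v}{v} = 1$)
$F{\left(K \right)} = - \frac{10327}{4448}$ ($F{\left(K \right)} = 1 \cdot \frac{1}{834} - \frac{669}{1373 - 35^{2} + 4 \cdot 35} = 1 \cdot \frac{1}{834} - \frac{669}{1373 - 1225 + 140} = \frac{1}{834} - \frac{669}{1373 - 1225 + 140} = \frac{1}{834} - \frac{669}{288} = \frac{1}{834} - \frac{223}{96} = - \frac{10327}{4448}$)
$\frac{1}{F{\left(t \right)}} = \frac{1}{- \frac{10327}{4448}} = - \frac{4448}{10327}$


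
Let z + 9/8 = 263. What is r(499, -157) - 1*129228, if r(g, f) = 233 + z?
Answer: -1029865/8 ≈ -1.2873e+5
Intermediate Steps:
z = 2095/8 (z = -9/8 + 263 = 2095/8 ≈ 261.88)
r(g, f) = 3959/8 (r(g, f) = 233 + 2095/8 = 3959/8)
r(499, -157) - 1*129228 = 3959/8 - 1*129228 = 3959/8 - 129228 = -1029865/8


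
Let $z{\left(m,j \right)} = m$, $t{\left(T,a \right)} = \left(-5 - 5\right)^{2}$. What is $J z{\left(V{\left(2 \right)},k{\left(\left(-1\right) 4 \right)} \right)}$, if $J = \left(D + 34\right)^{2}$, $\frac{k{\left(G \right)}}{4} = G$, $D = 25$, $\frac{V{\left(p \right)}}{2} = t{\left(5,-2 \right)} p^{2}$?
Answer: $2784800$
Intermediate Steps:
$t{\left(T,a \right)} = 100$ ($t{\left(T,a \right)} = \left(-10\right)^{2} = 100$)
$V{\left(p \right)} = 200 p^{2}$ ($V{\left(p \right)} = 2 \cdot 100 p^{2} = 200 p^{2}$)
$k{\left(G \right)} = 4 G$
$J = 3481$ ($J = \left(25 + 34\right)^{2} = 59^{2} = 3481$)
$J z{\left(V{\left(2 \right)},k{\left(\left(-1\right) 4 \right)} \right)} = 3481 \cdot 200 \cdot 2^{2} = 3481 \cdot 200 \cdot 4 = 3481 \cdot 800 = 2784800$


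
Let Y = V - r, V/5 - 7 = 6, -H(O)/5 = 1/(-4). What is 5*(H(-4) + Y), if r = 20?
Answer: 925/4 ≈ 231.25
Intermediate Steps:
H(O) = 5/4 (H(O) = -5/(-4) = -5*(-¼) = 5/4)
V = 65 (V = 35 + 5*6 = 35 + 30 = 65)
Y = 45 (Y = 65 - 1*20 = 65 - 20 = 45)
5*(H(-4) + Y) = 5*(5/4 + 45) = 5*(185/4) = 925/4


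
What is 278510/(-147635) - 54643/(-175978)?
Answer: -8188882695/5196102406 ≈ -1.5760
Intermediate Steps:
278510/(-147635) - 54643/(-175978) = 278510*(-1/147635) - 54643*(-1/175978) = -55702/29527 + 54643/175978 = -8188882695/5196102406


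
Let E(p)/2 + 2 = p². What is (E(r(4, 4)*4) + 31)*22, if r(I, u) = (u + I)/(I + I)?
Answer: 1298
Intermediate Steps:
r(I, u) = (I + u)/(2*I) (r(I, u) = (I + u)/((2*I)) = (I + u)*(1/(2*I)) = (I + u)/(2*I))
E(p) = -4 + 2*p²
(E(r(4, 4)*4) + 31)*22 = ((-4 + 2*(((½)*(4 + 4)/4)*4)²) + 31)*22 = ((-4 + 2*(((½)*(¼)*8)*4)²) + 31)*22 = ((-4 + 2*(1*4)²) + 31)*22 = ((-4 + 2*4²) + 31)*22 = ((-4 + 2*16) + 31)*22 = ((-4 + 32) + 31)*22 = (28 + 31)*22 = 59*22 = 1298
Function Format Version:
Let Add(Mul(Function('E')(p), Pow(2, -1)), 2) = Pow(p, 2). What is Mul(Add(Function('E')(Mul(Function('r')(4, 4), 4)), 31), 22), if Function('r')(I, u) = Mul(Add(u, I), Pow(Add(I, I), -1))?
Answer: 1298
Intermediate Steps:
Function('r')(I, u) = Mul(Rational(1, 2), Pow(I, -1), Add(I, u)) (Function('r')(I, u) = Mul(Add(I, u), Pow(Mul(2, I), -1)) = Mul(Add(I, u), Mul(Rational(1, 2), Pow(I, -1))) = Mul(Rational(1, 2), Pow(I, -1), Add(I, u)))
Function('E')(p) = Add(-4, Mul(2, Pow(p, 2)))
Mul(Add(Function('E')(Mul(Function('r')(4, 4), 4)), 31), 22) = Mul(Add(Add(-4, Mul(2, Pow(Mul(Mul(Rational(1, 2), Pow(4, -1), Add(4, 4)), 4), 2))), 31), 22) = Mul(Add(Add(-4, Mul(2, Pow(Mul(Mul(Rational(1, 2), Rational(1, 4), 8), 4), 2))), 31), 22) = Mul(Add(Add(-4, Mul(2, Pow(Mul(1, 4), 2))), 31), 22) = Mul(Add(Add(-4, Mul(2, Pow(4, 2))), 31), 22) = Mul(Add(Add(-4, Mul(2, 16)), 31), 22) = Mul(Add(Add(-4, 32), 31), 22) = Mul(Add(28, 31), 22) = Mul(59, 22) = 1298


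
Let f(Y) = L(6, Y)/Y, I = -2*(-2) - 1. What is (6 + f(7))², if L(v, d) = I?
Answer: 2025/49 ≈ 41.327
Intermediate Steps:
I = 3 (I = 4 - 1 = 3)
L(v, d) = 3
f(Y) = 3/Y
(6 + f(7))² = (6 + 3/7)² = (45/7)² = 2025/49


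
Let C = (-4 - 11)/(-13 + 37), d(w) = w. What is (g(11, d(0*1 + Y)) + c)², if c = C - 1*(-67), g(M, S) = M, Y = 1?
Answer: 383161/64 ≈ 5986.9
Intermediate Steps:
C = -5/8 (C = -15/24 = -15*1/24 = -5/8 ≈ -0.62500)
c = 531/8 (c = -5/8 - 1*(-67) = -5/8 + 67 = 531/8 ≈ 66.375)
(g(11, d(0*1 + Y)) + c)² = (11 + 531/8)² = (619/8)² = 383161/64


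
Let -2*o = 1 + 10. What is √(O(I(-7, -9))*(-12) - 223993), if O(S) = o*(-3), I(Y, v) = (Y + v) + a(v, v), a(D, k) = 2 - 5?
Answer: I*√224191 ≈ 473.49*I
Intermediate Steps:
a(D, k) = -3
o = -11/2 (o = -(1 + 10)/2 = -½*11 = -11/2 ≈ -5.5000)
I(Y, v) = -3 + Y + v (I(Y, v) = (Y + v) - 3 = -3 + Y + v)
O(S) = 33/2 (O(S) = -11/2*(-3) = 33/2)
√(O(I(-7, -9))*(-12) - 223993) = √((33/2)*(-12) - 223993) = √(-198 - 223993) = √(-224191) = I*√224191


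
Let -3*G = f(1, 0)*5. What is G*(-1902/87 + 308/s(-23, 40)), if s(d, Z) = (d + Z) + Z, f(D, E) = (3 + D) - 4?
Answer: 0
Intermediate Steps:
f(D, E) = -1 + D
G = 0 (G = -(-1 + 1)*5/3 = -0*5 = -⅓*0 = 0)
s(d, Z) = d + 2*Z (s(d, Z) = (Z + d) + Z = d + 2*Z)
G*(-1902/87 + 308/s(-23, 40)) = 0*(-1902/87 + 308/(-23 + 2*40)) = 0*(-1902*1/87 + 308/(-23 + 80)) = 0*(-634/29 + 308/57) = 0*(-27206/1653) = 0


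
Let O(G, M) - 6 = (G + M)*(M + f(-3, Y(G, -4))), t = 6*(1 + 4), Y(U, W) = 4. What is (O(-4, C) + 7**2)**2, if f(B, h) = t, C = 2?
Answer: 81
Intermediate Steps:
t = 30 (t = 6*5 = 30)
f(B, h) = 30
O(G, M) = 6 + (30 + M)*(G + M) (O(G, M) = 6 + (G + M)*(M + 30) = 6 + (G + M)*(30 + M) = 6 + (30 + M)*(G + M))
(O(-4, C) + 7**2)**2 = ((6 + 2**2 + 30*(-4) + 30*2 - 4*2) + 7**2)**2 = ((6 + 4 - 120 + 60 - 8) + 49)**2 = (-58 + 49)**2 = (-9)**2 = 81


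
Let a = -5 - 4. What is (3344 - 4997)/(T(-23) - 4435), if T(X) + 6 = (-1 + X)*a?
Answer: 1653/4225 ≈ 0.39124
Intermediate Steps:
a = -9
T(X) = 3 - 9*X (T(X) = -6 + (-1 + X)*(-9) = -6 + (9 - 9*X) = 3 - 9*X)
(3344 - 4997)/(T(-23) - 4435) = (3344 - 4997)/((3 - 9*(-23)) - 4435) = -1653/((3 + 207) - 4435) = -1653/(210 - 4435) = -1653/(-4225) = -1653*(-1/4225) = 1653/4225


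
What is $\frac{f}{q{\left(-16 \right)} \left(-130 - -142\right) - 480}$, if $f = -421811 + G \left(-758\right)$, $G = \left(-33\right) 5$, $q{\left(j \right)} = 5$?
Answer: $\frac{296741}{420} \approx 706.53$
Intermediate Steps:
$G = -165$
$f = -296741$ ($f = -421811 - -125070 = -421811 + 125070 = -296741$)
$\frac{f}{q{\left(-16 \right)} \left(-130 - -142\right) - 480} = - \frac{296741}{5 \left(-130 - -142\right) - 480} = - \frac{296741}{5 \left(-130 + 142\right) - 480} = - \frac{296741}{5 \cdot 12 - 480} = - \frac{296741}{60 - 480} = - \frac{296741}{-420} = \left(-296741\right) \left(- \frac{1}{420}\right) = \frac{296741}{420}$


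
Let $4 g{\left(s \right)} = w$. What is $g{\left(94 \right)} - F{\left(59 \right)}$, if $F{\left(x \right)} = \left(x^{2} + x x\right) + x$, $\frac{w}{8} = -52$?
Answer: $-7125$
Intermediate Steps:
$w = -416$ ($w = 8 \left(-52\right) = -416$)
$F{\left(x \right)} = x + 2 x^{2}$ ($F{\left(x \right)} = \left(x^{2} + x^{2}\right) + x = 2 x^{2} + x = x + 2 x^{2}$)
$g{\left(s \right)} = -104$ ($g{\left(s \right)} = \frac{1}{4} \left(-416\right) = -104$)
$g{\left(94 \right)} - F{\left(59 \right)} = -104 - 59 \left(1 + 2 \cdot 59\right) = -104 - 59 \left(1 + 118\right) = -104 - 59 \cdot 119 = -104 - 7021 = -7125$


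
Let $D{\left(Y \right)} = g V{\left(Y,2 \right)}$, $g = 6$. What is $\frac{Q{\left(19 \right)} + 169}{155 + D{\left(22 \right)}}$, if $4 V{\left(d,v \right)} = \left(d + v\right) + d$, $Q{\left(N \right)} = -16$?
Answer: $\frac{153}{224} \approx 0.68304$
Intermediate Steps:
$V{\left(d,v \right)} = \frac{d}{2} + \frac{v}{4}$ ($V{\left(d,v \right)} = \frac{\left(d + v\right) + d}{4} = \frac{v + 2 d}{4} = \frac{d}{2} + \frac{v}{4}$)
$D{\left(Y \right)} = 3 + 3 Y$ ($D{\left(Y \right)} = 6 \left(\frac{Y}{2} + \frac{1}{4} \cdot 2\right) = 6 \left(\frac{Y}{2} + \frac{1}{2}\right) = 6 \left(\frac{1}{2} + \frac{Y}{2}\right) = 3 + 3 Y$)
$\frac{Q{\left(19 \right)} + 169}{155 + D{\left(22 \right)}} = \frac{-16 + 169}{155 + \left(3 + 3 \cdot 22\right)} = \frac{153}{155 + \left(3 + 66\right)} = \frac{153}{155 + 69} = \frac{153}{224}$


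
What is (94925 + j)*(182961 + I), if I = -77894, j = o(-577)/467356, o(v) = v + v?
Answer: 2330583961364391/233678 ≈ 9.9735e+9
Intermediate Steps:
o(v) = 2*v
j = -577/233678 (j = (2*(-577))/467356 = -1154*1/467356 = -577/233678 ≈ -0.0024692)
(94925 + j)*(182961 + I) = (94925 - 577/233678)*(182961 - 77894) = (22181883573/233678)*105067 = 2330583961364391/233678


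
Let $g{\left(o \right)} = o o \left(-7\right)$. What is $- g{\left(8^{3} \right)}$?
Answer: $1835008$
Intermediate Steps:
$g{\left(o \right)} = - 7 o^{2}$ ($g{\left(o \right)} = o^{2} \left(-7\right) = - 7 o^{2}$)
$- g{\left(8^{3} \right)} = - \left(-7\right) \left(8^{3}\right)^{2} = - \left(-7\right) 512^{2} = - \left(-7\right) 262144 = \left(-1\right) \left(-1835008\right) = 1835008$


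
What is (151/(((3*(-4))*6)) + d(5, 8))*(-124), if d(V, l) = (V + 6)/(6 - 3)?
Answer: -3503/18 ≈ -194.61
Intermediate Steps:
d(V, l) = 2 + V/3 (d(V, l) = (6 + V)/3 = (6 + V)*(1/3) = 2 + V/3)
(151/(((3*(-4))*6)) + d(5, 8))*(-124) = (151/(((3*(-4))*6)) + (2 + (1/3)*5))*(-124) = (151/((-12*6)) + (2 + 5/3))*(-124) = (151/(-72) + 11/3)*(-124) = (151*(-1/72) + 11/3)*(-124) = (-151/72 + 11/3)*(-124) = (113/72)*(-124) = -3503/18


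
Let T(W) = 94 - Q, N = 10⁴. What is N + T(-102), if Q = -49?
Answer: 10143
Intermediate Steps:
N = 10000
T(W) = 143 (T(W) = 94 - 1*(-49) = 94 + 49 = 143)
N + T(-102) = 10000 + 143 = 10143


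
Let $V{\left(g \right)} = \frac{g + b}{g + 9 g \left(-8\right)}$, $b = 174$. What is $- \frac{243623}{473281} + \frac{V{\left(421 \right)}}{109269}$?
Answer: $- \frac{795711901079212}{1545811319036799} \approx -0.51475$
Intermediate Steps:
$V{\left(g \right)} = - \frac{174 + g}{71 g}$ ($V{\left(g \right)} = \frac{g + 174}{g + 9 g \left(-8\right)} = \frac{174 + g}{g - 72 g} = \frac{174 + g}{\left(-71\right) g} = \left(174 + g\right) \left(- \frac{1}{71 g}\right) = - \frac{174 + g}{71 g}$)
$- \frac{243623}{473281} + \frac{V{\left(421 \right)}}{109269} = - \frac{243623}{473281} + \frac{\frac{1}{71} \cdot \frac{1}{421} \left(-174 - 421\right)}{109269} = \left(-243623\right) \frac{1}{473281} + \frac{1}{71} \cdot \frac{1}{421} \left(-174 - 421\right) \frac{1}{109269} = - \frac{243623}{473281} + \frac{1}{71} \cdot \frac{1}{421} \left(-595\right) \frac{1}{109269} = - \frac{243623}{473281} - \frac{595}{3266159679} = - \frac{795711901079212}{1545811319036799}$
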